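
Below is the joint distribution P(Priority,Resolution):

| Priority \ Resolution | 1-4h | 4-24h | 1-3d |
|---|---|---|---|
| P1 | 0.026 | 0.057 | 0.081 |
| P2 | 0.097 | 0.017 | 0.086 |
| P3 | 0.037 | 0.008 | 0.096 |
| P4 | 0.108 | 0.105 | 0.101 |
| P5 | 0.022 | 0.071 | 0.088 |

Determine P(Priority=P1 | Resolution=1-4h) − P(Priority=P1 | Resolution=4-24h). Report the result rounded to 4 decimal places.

-0.1313

P(Resolution=1-4h) = 0.026 + 0.097 + 0.037 + 0.108 + 0.022 = 0.290; P(Priority=P1 | Resolution=1-4h) = 0.026/0.290 = 0.08966.
P(Resolution=4-24h) = 0.057 + 0.017 + 0.008 + 0.105 + 0.071 = 0.258; P(Priority=P1 | Resolution=4-24h) = 0.057/0.258 = 0.22093.
Difference = -0.1313.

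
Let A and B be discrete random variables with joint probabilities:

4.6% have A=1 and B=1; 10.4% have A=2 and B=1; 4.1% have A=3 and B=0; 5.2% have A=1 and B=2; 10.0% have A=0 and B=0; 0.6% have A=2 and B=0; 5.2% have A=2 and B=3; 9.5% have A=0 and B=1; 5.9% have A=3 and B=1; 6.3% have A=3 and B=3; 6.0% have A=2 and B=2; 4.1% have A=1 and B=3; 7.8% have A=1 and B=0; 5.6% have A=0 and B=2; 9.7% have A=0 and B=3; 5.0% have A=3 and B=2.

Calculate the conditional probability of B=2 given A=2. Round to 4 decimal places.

0.2703

P(A=2) = 0.006 + 0.104 + 0.060 + 0.052 = 0.222.
P(B=2 | A=2) = 0.060/0.222 = 0.2703.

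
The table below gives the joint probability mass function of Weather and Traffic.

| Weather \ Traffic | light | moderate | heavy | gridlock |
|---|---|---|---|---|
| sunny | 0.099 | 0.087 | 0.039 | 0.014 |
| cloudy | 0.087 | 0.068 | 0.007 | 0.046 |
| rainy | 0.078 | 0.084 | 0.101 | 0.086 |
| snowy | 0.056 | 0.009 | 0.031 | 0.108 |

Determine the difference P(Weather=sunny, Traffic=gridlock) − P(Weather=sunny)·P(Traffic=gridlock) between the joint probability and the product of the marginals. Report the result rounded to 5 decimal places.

-0.04671

P(Weather=sunny) = 0.099 + 0.087 + 0.039 + 0.014 = 0.239.
P(Traffic=gridlock) = 0.014 + 0.046 + 0.086 + 0.108 = 0.254.
P(Weather=sunny, Traffic=gridlock) − P(Weather=sunny)P(Traffic=gridlock) = 0.014 − 0.239×0.254 = -0.04671.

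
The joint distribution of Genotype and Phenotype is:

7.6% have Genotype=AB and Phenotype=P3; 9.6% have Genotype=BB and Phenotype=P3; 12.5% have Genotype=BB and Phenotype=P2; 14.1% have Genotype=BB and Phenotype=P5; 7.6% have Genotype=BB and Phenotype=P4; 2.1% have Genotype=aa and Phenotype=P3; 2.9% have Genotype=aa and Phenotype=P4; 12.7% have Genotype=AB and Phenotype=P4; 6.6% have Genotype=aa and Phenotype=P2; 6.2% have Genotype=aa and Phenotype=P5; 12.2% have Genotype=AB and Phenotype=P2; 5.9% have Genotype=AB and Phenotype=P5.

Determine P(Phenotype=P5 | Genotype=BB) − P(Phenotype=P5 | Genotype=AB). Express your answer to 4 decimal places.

0.1683

P(Genotype=BB) = 0.125 + 0.096 + 0.076 + 0.141 = 0.438; P(Phenotype=P5 | Genotype=BB) = 0.141/0.438 = 0.32192.
P(Genotype=AB) = 0.122 + 0.076 + 0.127 + 0.059 = 0.384; P(Phenotype=P5 | Genotype=AB) = 0.059/0.384 = 0.15365.
Difference = 0.1683.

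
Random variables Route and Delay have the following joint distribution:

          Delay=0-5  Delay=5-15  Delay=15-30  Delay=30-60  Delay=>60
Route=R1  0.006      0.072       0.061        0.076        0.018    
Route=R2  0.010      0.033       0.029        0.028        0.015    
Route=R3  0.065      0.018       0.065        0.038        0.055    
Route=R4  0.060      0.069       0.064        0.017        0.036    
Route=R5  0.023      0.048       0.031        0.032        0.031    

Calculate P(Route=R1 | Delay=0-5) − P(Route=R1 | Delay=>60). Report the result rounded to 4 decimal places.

P(Delay=0-5) = 0.006 + 0.010 + 0.065 + 0.060 + 0.023 = 0.164; P(Route=R1 | Delay=0-5) = 0.006/0.164 = 0.03659.
P(Delay=>60) = 0.018 + 0.015 + 0.055 + 0.036 + 0.031 = 0.155; P(Route=R1 | Delay=>60) = 0.018/0.155 = 0.11613.
Difference = -0.0795.

-0.0795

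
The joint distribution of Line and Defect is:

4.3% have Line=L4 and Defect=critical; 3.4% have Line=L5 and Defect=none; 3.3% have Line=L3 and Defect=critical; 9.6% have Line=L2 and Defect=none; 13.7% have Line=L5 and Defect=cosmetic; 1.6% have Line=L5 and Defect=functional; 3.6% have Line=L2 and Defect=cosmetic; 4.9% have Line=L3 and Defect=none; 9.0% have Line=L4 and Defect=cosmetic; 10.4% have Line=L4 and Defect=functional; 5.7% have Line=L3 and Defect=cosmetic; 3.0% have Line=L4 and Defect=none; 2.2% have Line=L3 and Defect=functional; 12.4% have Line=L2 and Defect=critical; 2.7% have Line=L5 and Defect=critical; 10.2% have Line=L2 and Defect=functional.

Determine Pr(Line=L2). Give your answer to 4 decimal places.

0.3580

P(Line=L2) = 0.096 + 0.036 + 0.102 + 0.124 = 0.358.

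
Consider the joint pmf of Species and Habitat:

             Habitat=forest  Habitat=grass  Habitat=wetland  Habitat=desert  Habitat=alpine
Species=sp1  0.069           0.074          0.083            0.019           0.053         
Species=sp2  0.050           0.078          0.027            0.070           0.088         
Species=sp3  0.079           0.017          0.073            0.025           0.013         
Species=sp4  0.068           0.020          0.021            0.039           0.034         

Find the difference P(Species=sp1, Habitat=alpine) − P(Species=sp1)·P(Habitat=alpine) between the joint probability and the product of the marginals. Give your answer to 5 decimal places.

P(Species=sp1) = 0.069 + 0.074 + 0.083 + 0.019 + 0.053 = 0.298.
P(Habitat=alpine) = 0.053 + 0.088 + 0.013 + 0.034 = 0.188.
P(Species=sp1, Habitat=alpine) − P(Species=sp1)P(Habitat=alpine) = 0.053 − 0.298×0.188 = -0.00302.

-0.00302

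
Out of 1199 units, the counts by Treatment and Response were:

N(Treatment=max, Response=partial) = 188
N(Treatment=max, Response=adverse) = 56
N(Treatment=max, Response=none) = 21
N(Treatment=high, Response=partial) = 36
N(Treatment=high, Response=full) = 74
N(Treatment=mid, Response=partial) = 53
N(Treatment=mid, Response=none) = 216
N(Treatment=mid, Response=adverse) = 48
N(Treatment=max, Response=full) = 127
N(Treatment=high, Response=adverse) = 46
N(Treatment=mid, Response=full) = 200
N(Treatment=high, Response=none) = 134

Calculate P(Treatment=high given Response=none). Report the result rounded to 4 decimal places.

0.3612

Total with Response=none: 216 + 134 + 21 = 371.
P(Treatment=high | Response=none) = 134/371 = 0.3612.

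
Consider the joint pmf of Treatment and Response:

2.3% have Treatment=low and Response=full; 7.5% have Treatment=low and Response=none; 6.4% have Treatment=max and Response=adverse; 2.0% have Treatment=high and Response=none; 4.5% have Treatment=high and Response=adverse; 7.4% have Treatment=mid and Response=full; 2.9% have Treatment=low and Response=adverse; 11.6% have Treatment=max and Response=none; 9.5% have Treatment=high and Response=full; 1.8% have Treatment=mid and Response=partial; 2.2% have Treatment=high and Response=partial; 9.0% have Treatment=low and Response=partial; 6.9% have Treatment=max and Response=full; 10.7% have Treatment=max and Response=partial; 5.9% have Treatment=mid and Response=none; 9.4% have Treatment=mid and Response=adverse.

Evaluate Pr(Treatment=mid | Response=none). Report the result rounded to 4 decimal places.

P(Response=none) = 0.075 + 0.059 + 0.020 + 0.116 = 0.270.
P(Treatment=mid | Response=none) = 0.059/0.270 = 0.2185.

0.2185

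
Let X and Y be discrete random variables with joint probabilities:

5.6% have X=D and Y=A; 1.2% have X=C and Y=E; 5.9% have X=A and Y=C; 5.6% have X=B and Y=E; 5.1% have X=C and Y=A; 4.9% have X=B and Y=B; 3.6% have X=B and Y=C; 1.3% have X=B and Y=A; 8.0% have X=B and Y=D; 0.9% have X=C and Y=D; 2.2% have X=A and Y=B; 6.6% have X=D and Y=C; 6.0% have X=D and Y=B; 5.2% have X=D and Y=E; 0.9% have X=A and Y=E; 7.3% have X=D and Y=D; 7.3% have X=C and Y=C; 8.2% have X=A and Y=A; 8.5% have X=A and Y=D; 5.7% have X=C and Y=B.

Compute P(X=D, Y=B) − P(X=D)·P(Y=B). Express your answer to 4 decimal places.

0.0023

P(X=D) = 0.056 + 0.060 + 0.066 + 0.073 + 0.052 = 0.307.
P(Y=B) = 0.022 + 0.049 + 0.057 + 0.060 = 0.188.
P(X=D, Y=B) − P(X=D)P(Y=B) = 0.060 − 0.307×0.188 = 0.0023.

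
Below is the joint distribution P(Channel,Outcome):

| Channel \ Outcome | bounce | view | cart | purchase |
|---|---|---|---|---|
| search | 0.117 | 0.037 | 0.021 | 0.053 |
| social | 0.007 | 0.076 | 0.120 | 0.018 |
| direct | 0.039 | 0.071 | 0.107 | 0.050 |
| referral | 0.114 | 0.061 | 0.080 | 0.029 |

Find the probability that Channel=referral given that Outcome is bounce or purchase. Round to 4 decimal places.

0.3349

P(Outcome=bounce) = 0.117 + 0.007 + 0.039 + 0.114 = 0.277.
P(Outcome=purchase) = 0.053 + 0.018 + 0.050 + 0.029 = 0.150.
P(Outcome ∈ {bounce, purchase}) = 0.277 + 0.150 = 0.427; P(Channel=referral, Outcome ∈ {bounce, purchase}) = 0.114 + 0.029 = 0.143.
P(Channel=referral | Outcome ∈ {bounce, purchase}) = 0.143/0.427 = 0.3349.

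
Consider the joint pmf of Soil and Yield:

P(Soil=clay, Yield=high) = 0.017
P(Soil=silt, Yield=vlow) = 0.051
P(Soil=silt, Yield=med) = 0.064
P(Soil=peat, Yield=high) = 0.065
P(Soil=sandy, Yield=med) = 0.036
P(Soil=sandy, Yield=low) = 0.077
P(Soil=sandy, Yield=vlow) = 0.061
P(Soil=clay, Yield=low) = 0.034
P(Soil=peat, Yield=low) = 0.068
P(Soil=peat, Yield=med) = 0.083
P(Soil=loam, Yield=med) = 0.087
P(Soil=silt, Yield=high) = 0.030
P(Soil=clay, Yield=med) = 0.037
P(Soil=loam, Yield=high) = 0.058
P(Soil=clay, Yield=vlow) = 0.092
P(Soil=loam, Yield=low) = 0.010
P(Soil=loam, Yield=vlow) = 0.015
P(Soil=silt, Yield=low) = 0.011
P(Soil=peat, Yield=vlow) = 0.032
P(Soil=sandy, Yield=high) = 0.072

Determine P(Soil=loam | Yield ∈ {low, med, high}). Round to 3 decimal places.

P(Yield=low) = 0.077 + 0.010 + 0.034 + 0.011 + 0.068 = 0.200.
P(Yield=med) = 0.036 + 0.087 + 0.037 + 0.064 + 0.083 = 0.307.
P(Yield=high) = 0.072 + 0.058 + 0.017 + 0.030 + 0.065 = 0.242.
P(Yield ∈ {low, med, high}) = 0.200 + 0.307 + 0.242 = 0.749; P(Soil=loam, Yield ∈ {low, med, high}) = 0.010 + 0.087 + 0.058 = 0.155.
P(Soil=loam | Yield ∈ {low, med, high}) = 0.155/0.749 = 0.207.

0.207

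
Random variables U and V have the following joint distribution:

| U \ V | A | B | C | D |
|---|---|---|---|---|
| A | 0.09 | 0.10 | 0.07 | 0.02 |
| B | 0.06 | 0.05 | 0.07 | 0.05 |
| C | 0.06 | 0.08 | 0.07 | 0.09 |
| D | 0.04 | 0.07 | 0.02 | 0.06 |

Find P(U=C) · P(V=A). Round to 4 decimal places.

P(U=C) = 0.06 + 0.08 + 0.07 + 0.09 = 0.30.
P(V=A) = 0.09 + 0.06 + 0.06 + 0.04 = 0.25.
Product: 0.30 × 0.25 = 0.0750.

0.0750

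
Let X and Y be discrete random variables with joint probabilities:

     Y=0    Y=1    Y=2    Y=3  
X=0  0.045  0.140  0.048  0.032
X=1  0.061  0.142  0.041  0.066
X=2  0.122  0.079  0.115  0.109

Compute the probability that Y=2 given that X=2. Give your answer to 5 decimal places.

P(X=2) = 0.122 + 0.079 + 0.115 + 0.109 = 0.425.
P(Y=2 | X=2) = 0.115/0.425 = 0.27059.

0.27059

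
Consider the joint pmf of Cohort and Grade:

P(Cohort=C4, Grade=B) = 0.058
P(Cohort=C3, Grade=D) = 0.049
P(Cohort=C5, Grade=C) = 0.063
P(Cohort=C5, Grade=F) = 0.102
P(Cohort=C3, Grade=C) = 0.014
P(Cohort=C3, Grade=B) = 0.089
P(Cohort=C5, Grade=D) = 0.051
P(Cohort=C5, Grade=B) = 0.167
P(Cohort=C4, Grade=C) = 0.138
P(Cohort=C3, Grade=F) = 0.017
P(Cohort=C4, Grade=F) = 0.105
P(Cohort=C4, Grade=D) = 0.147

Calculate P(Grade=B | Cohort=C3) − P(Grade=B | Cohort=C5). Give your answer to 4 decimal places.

P(Cohort=C3) = 0.089 + 0.014 + 0.049 + 0.017 = 0.169; P(Grade=B | Cohort=C3) = 0.089/0.169 = 0.52663.
P(Cohort=C5) = 0.167 + 0.063 + 0.051 + 0.102 = 0.383; P(Grade=B | Cohort=C5) = 0.167/0.383 = 0.43603.
Difference = 0.0906.

0.0906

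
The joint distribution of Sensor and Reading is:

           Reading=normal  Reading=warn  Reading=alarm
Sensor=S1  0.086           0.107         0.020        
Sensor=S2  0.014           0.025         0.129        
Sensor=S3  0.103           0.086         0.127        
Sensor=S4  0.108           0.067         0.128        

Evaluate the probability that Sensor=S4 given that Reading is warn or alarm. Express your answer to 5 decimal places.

0.28302

P(Reading=warn) = 0.107 + 0.025 + 0.086 + 0.067 = 0.285.
P(Reading=alarm) = 0.020 + 0.129 + 0.127 + 0.128 = 0.404.
P(Reading ∈ {warn, alarm}) = 0.285 + 0.404 = 0.689; P(Sensor=S4, Reading ∈ {warn, alarm}) = 0.067 + 0.128 = 0.195.
P(Sensor=S4 | Reading ∈ {warn, alarm}) = 0.195/0.689 = 0.28302.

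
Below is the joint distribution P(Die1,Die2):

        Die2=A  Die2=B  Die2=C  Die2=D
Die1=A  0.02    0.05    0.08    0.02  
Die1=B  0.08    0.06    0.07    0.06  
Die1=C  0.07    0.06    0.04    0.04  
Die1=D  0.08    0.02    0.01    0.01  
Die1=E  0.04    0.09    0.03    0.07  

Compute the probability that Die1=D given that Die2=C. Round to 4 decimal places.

0.0435

P(Die2=C) = 0.08 + 0.07 + 0.04 + 0.01 + 0.03 = 0.23.
P(Die1=D | Die2=C) = 0.01/0.23 = 0.0435.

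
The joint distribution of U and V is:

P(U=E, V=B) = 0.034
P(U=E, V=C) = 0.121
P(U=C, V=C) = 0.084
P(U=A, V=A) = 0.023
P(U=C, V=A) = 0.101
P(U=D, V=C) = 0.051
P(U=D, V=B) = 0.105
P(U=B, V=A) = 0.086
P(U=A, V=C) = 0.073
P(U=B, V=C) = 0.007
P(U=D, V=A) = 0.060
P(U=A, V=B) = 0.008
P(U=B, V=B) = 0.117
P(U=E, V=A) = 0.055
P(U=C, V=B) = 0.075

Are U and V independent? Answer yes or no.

no

P(U=B) = 0.210 and P(V=C) = 0.336, so their product is 0.07056, but P(U=B, V=C) = 0.007. Since these differ, U and V are not independent.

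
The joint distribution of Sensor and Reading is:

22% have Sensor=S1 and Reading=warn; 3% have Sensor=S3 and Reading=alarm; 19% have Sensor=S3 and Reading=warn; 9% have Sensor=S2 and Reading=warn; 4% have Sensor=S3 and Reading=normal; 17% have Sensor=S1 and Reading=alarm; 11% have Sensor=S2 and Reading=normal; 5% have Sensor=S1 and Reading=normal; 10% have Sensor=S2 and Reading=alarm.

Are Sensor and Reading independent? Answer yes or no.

no

P(Sensor=S3) = 0.26 and P(Reading=warn) = 0.50, so their product is 0.1300, but P(Sensor=S3, Reading=warn) = 0.19. Since these differ, Sensor and Reading are not independent.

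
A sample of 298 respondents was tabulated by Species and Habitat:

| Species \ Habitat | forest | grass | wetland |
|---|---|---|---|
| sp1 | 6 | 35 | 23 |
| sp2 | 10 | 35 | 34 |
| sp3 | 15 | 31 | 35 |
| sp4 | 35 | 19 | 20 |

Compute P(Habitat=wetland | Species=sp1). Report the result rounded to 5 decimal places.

Total with Species=sp1: 6 + 35 + 23 = 64.
P(Habitat=wetland | Species=sp1) = 23/64 = 0.35938.

0.35938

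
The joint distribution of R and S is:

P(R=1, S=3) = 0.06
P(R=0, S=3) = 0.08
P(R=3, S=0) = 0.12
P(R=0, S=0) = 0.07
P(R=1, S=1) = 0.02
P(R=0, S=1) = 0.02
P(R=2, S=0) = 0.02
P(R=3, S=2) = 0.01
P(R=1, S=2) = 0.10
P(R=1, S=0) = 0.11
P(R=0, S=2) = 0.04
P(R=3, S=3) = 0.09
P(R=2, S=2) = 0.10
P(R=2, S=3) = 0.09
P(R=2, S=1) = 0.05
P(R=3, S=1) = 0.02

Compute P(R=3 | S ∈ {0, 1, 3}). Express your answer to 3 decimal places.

P(S=0) = 0.07 + 0.11 + 0.02 + 0.12 = 0.32.
P(S=1) = 0.02 + 0.02 + 0.05 + 0.02 = 0.11.
P(S=3) = 0.08 + 0.06 + 0.09 + 0.09 = 0.32.
P(S ∈ {0, 1, 3}) = 0.32 + 0.11 + 0.32 = 0.75; P(R=3, S ∈ {0, 1, 3}) = 0.12 + 0.02 + 0.09 = 0.23.
P(R=3 | S ∈ {0, 1, 3}) = 0.23/0.75 = 0.307.

0.307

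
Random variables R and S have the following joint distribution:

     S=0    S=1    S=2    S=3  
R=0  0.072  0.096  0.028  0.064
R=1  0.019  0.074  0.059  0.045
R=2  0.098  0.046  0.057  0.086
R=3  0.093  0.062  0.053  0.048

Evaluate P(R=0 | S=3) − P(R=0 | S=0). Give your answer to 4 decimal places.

0.0081

P(S=3) = 0.064 + 0.045 + 0.086 + 0.048 = 0.243; P(R=0 | S=3) = 0.064/0.243 = 0.26337.
P(S=0) = 0.072 + 0.019 + 0.098 + 0.093 = 0.282; P(R=0 | S=0) = 0.072/0.282 = 0.25532.
Difference = 0.0081.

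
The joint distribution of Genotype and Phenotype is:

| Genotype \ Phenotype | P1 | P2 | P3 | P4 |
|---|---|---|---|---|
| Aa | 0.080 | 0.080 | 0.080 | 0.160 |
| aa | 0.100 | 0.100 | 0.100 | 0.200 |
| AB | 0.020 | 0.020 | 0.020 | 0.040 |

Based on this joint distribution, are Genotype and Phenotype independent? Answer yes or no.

Every cell satisfies P(Genotype,Phenotype) = P(Genotype)·P(Phenotype). For instance P(Genotype=Aa) = 0.400, P(Phenotype=P1) = 0.200, and 0.400×0.200 = 0.080 matches the joint entry. So Genotype and Phenotype are independent.

yes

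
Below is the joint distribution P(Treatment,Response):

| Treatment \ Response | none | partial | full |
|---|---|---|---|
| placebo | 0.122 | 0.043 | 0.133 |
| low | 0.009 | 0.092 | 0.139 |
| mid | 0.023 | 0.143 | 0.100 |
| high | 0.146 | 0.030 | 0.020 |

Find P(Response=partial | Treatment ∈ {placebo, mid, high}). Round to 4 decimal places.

0.2842

P(Treatment=placebo) = 0.122 + 0.043 + 0.133 = 0.298.
P(Treatment=mid) = 0.023 + 0.143 + 0.100 = 0.266.
P(Treatment=high) = 0.146 + 0.030 + 0.020 = 0.196.
P(Treatment ∈ {placebo, mid, high}) = 0.298 + 0.266 + 0.196 = 0.760; P(Response=partial, Treatment ∈ {placebo, mid, high}) = 0.043 + 0.143 + 0.030 = 0.216.
P(Response=partial | Treatment ∈ {placebo, mid, high}) = 0.216/0.760 = 0.2842.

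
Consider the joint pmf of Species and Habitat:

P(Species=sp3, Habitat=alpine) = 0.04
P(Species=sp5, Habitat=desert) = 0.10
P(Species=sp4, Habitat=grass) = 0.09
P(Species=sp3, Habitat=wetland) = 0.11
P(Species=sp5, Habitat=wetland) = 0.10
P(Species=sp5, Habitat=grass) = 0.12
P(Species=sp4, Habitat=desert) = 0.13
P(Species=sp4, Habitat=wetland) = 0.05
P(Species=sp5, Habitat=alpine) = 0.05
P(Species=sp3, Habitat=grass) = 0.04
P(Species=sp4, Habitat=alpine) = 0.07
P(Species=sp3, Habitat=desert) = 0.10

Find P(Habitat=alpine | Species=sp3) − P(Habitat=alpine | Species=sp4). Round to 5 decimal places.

-0.06795

P(Species=sp3) = 0.04 + 0.11 + 0.10 + 0.04 = 0.29; P(Habitat=alpine | Species=sp3) = 0.04/0.29 = 0.137931.
P(Species=sp4) = 0.09 + 0.05 + 0.13 + 0.07 = 0.34; P(Habitat=alpine | Species=sp4) = 0.07/0.34 = 0.205882.
Difference = -0.06795.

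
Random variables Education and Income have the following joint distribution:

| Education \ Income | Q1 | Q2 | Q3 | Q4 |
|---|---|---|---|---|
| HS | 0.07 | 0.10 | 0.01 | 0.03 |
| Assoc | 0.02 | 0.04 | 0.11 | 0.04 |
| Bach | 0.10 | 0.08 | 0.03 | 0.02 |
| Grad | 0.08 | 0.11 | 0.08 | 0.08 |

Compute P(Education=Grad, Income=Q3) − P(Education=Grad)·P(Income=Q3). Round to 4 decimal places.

P(Education=Grad) = 0.08 + 0.11 + 0.08 + 0.08 = 0.35.
P(Income=Q3) = 0.01 + 0.11 + 0.03 + 0.08 = 0.23.
P(Education=Grad, Income=Q3) − P(Education=Grad)P(Income=Q3) = 0.08 − 0.35×0.23 = -0.0005.

-0.0005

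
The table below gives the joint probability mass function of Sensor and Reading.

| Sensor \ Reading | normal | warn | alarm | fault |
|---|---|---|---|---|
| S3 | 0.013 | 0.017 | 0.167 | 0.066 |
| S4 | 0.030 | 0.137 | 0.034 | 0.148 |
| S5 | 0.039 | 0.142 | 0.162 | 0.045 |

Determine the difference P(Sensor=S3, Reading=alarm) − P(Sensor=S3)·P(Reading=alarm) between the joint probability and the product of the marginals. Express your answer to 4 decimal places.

0.0715

P(Sensor=S3) = 0.013 + 0.017 + 0.167 + 0.066 = 0.263.
P(Reading=alarm) = 0.167 + 0.034 + 0.162 = 0.363.
P(Sensor=S3, Reading=alarm) − P(Sensor=S3)P(Reading=alarm) = 0.167 − 0.263×0.363 = 0.0715.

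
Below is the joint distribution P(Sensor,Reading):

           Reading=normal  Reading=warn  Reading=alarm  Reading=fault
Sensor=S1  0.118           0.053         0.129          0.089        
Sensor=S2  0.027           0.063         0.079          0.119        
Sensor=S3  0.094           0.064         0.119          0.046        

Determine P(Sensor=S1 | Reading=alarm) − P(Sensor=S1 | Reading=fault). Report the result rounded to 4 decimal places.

P(Reading=alarm) = 0.129 + 0.079 + 0.119 = 0.327; P(Sensor=S1 | Reading=alarm) = 0.129/0.327 = 0.39450.
P(Reading=fault) = 0.089 + 0.119 + 0.046 = 0.254; P(Sensor=S1 | Reading=fault) = 0.089/0.254 = 0.35039.
Difference = 0.0441.

0.0441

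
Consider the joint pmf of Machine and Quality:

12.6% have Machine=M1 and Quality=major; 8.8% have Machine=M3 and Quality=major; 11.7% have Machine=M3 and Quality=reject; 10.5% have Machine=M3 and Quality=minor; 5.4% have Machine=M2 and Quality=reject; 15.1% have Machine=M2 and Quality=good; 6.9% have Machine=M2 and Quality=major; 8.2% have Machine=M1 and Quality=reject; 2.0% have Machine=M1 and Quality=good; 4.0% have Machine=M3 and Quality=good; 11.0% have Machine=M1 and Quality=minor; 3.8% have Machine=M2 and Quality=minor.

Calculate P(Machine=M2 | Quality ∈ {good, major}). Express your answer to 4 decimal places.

P(Quality=good) = 0.020 + 0.151 + 0.040 = 0.211.
P(Quality=major) = 0.126 + 0.069 + 0.088 = 0.283.
P(Quality ∈ {good, major}) = 0.211 + 0.283 = 0.494; P(Machine=M2, Quality ∈ {good, major}) = 0.151 + 0.069 = 0.220.
P(Machine=M2 | Quality ∈ {good, major}) = 0.220/0.494 = 0.4453.

0.4453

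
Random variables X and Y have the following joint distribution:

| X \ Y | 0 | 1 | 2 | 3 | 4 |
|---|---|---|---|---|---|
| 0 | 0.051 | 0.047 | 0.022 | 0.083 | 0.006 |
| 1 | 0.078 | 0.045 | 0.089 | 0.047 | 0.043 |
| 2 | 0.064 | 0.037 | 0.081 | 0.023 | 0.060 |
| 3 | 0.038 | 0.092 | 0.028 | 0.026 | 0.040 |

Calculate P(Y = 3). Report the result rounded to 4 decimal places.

0.1790

P(Y=3) = 0.083 + 0.047 + 0.023 + 0.026 = 0.179.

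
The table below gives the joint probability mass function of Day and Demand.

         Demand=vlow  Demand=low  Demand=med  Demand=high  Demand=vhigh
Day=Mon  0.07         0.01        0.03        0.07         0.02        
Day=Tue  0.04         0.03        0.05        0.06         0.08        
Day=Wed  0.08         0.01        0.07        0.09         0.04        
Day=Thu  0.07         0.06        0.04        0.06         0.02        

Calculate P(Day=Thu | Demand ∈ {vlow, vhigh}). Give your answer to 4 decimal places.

0.2143

P(Demand=vlow) = 0.07 + 0.04 + 0.08 + 0.07 = 0.26.
P(Demand=vhigh) = 0.02 + 0.08 + 0.04 + 0.02 = 0.16.
P(Demand ∈ {vlow, vhigh}) = 0.26 + 0.16 = 0.42; P(Day=Thu, Demand ∈ {vlow, vhigh}) = 0.07 + 0.02 = 0.09.
P(Day=Thu | Demand ∈ {vlow, vhigh}) = 0.09/0.42 = 0.2143.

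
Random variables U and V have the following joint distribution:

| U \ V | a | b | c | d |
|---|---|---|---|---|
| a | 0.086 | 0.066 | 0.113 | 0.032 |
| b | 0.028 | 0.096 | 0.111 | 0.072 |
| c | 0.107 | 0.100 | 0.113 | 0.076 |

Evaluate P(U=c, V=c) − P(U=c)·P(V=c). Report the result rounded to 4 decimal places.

P(U=c) = 0.107 + 0.100 + 0.113 + 0.076 = 0.396.
P(V=c) = 0.113 + 0.111 + 0.113 = 0.337.
P(U=c, V=c) − P(U=c)P(V=c) = 0.113 − 0.396×0.337 = -0.0205.

-0.0205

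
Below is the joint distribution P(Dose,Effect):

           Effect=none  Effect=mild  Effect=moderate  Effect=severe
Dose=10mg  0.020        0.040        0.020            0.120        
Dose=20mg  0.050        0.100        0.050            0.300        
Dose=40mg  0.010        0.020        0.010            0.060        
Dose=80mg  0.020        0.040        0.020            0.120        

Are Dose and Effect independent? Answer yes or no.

Every cell satisfies P(Dose,Effect) = P(Dose)·P(Effect). For instance P(Dose=80mg) = 0.200, P(Effect=moderate) = 0.100, and 0.200×0.100 = 0.020 matches the joint entry. So Dose and Effect are independent.

yes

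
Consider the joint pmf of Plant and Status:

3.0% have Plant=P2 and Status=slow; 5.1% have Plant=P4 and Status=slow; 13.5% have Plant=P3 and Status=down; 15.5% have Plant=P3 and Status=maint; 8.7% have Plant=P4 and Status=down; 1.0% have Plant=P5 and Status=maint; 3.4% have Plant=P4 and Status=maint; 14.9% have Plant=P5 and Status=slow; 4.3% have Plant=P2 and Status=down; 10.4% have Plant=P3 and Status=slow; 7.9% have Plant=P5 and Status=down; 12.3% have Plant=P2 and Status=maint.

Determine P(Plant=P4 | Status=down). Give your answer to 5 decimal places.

P(Status=down) = 0.043 + 0.135 + 0.087 + 0.079 = 0.344.
P(Plant=P4 | Status=down) = 0.087/0.344 = 0.25291.

0.25291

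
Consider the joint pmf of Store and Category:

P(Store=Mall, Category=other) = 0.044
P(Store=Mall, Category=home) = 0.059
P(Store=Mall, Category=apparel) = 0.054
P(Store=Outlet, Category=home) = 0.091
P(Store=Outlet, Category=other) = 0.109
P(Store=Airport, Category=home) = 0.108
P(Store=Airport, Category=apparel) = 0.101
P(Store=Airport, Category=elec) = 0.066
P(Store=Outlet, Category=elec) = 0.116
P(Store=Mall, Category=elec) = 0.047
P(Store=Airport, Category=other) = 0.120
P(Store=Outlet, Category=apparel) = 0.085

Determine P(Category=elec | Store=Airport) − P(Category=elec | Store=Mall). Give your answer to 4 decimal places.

P(Store=Airport) = 0.101 + 0.066 + 0.108 + 0.120 = 0.395; P(Category=elec | Store=Airport) = 0.066/0.395 = 0.16709.
P(Store=Mall) = 0.054 + 0.047 + 0.059 + 0.044 = 0.204; P(Category=elec | Store=Mall) = 0.047/0.204 = 0.23039.
Difference = -0.0633.

-0.0633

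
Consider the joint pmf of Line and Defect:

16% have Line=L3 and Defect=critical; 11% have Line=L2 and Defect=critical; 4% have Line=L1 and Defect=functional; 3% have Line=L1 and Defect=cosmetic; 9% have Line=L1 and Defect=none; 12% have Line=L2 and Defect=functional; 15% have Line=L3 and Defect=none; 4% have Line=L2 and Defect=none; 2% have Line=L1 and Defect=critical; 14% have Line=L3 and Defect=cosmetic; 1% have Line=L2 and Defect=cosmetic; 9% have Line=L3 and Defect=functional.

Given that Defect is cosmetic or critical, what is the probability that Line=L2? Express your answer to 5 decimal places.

0.25532

P(Defect=cosmetic) = 0.03 + 0.01 + 0.14 = 0.18.
P(Defect=critical) = 0.02 + 0.11 + 0.16 = 0.29.
P(Defect ∈ {cosmetic, critical}) = 0.18 + 0.29 = 0.47; P(Line=L2, Defect ∈ {cosmetic, critical}) = 0.01 + 0.11 = 0.12.
P(Line=L2 | Defect ∈ {cosmetic, critical}) = 0.12/0.47 = 0.25532.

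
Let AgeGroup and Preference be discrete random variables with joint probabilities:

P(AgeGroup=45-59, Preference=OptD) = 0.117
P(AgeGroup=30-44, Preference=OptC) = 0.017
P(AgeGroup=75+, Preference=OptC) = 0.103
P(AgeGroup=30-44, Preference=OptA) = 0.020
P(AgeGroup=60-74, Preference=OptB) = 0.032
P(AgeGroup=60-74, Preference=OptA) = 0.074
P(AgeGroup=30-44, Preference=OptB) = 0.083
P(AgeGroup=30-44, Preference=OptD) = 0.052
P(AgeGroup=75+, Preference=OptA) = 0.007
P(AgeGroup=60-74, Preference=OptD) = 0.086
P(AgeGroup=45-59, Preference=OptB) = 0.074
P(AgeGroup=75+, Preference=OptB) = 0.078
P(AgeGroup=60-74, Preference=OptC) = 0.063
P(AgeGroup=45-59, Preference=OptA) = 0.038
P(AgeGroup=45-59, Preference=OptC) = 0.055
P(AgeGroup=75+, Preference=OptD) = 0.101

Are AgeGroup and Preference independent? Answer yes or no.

P(AgeGroup=60-74) = 0.255 and P(Preference=OptA) = 0.139, so their product is 0.03545, but P(AgeGroup=60-74, Preference=OptA) = 0.074. Since these differ, AgeGroup and Preference are not independent.

no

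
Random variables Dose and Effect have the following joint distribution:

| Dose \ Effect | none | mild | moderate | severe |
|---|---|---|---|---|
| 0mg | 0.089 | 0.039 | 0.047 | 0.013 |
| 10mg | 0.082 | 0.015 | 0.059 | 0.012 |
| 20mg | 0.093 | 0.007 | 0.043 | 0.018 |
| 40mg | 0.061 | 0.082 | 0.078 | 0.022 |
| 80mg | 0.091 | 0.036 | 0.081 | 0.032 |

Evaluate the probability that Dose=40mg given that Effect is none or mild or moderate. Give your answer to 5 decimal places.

0.24474

P(Effect=none) = 0.089 + 0.082 + 0.093 + 0.061 + 0.091 = 0.416.
P(Effect=mild) = 0.039 + 0.015 + 0.007 + 0.082 + 0.036 = 0.179.
P(Effect=moderate) = 0.047 + 0.059 + 0.043 + 0.078 + 0.081 = 0.308.
P(Effect ∈ {none, mild, moderate}) = 0.416 + 0.179 + 0.308 = 0.903; P(Dose=40mg, Effect ∈ {none, mild, moderate}) = 0.061 + 0.082 + 0.078 = 0.221.
P(Dose=40mg | Effect ∈ {none, mild, moderate}) = 0.221/0.903 = 0.24474.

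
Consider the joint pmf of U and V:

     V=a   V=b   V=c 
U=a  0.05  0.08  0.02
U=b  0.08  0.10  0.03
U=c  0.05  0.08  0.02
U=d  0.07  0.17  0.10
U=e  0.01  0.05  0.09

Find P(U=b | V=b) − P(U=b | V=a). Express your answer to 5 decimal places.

-0.09936

P(V=b) = 0.08 + 0.10 + 0.08 + 0.17 + 0.05 = 0.48; P(U=b | V=b) = 0.10/0.48 = 0.208333.
P(V=a) = 0.05 + 0.08 + 0.05 + 0.07 + 0.01 = 0.26; P(U=b | V=a) = 0.08/0.26 = 0.307692.
Difference = -0.09936.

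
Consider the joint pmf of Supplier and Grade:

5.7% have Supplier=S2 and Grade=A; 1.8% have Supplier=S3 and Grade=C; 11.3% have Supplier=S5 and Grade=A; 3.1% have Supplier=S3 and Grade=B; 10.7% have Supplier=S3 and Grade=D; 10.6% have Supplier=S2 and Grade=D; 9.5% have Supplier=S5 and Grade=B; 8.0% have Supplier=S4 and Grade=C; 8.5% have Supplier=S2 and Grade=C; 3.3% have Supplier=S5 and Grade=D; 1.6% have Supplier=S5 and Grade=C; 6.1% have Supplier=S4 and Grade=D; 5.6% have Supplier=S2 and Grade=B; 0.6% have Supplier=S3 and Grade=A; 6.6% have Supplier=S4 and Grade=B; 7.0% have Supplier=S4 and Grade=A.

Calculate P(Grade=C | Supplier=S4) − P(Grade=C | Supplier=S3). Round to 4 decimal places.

P(Supplier=S4) = 0.070 + 0.066 + 0.080 + 0.061 = 0.277; P(Grade=C | Supplier=S4) = 0.080/0.277 = 0.28881.
P(Supplier=S3) = 0.006 + 0.031 + 0.018 + 0.107 = 0.162; P(Grade=C | Supplier=S3) = 0.018/0.162 = 0.11111.
Difference = 0.1777.

0.1777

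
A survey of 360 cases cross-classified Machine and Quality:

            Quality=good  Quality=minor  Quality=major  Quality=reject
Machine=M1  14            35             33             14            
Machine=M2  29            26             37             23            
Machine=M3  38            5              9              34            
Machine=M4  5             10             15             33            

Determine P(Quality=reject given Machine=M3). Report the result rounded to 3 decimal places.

0.395

Total with Machine=M3: 38 + 5 + 9 + 34 = 86.
P(Quality=reject | Machine=M3) = 34/86 = 0.395.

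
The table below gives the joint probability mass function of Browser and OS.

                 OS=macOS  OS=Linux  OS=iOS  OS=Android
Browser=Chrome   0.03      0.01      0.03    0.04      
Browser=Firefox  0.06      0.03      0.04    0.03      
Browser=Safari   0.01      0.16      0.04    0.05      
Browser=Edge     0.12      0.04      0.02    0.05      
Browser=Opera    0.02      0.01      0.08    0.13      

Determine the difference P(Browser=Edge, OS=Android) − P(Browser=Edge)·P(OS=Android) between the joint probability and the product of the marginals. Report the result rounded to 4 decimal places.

-0.0190

P(Browser=Edge) = 0.12 + 0.04 + 0.02 + 0.05 = 0.23.
P(OS=Android) = 0.04 + 0.03 + 0.05 + 0.05 + 0.13 = 0.30.
P(Browser=Edge, OS=Android) − P(Browser=Edge)P(OS=Android) = 0.05 − 0.23×0.30 = -0.0190.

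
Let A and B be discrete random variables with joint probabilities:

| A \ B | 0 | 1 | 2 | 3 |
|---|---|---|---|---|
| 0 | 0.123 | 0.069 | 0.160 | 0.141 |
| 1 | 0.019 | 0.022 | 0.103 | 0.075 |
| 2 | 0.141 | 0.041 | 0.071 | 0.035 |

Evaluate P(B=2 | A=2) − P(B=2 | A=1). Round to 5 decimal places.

P(A=2) = 0.141 + 0.041 + 0.071 + 0.035 = 0.288; P(B=2 | A=2) = 0.071/0.288 = 0.246528.
P(A=1) = 0.019 + 0.022 + 0.103 + 0.075 = 0.219; P(B=2 | A=1) = 0.103/0.219 = 0.470320.
Difference = -0.22379.

-0.22379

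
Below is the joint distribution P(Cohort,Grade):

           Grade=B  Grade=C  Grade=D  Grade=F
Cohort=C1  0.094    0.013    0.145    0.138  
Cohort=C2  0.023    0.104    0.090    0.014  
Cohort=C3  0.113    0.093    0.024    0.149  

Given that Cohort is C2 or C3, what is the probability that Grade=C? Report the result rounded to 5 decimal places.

P(Cohort=C2) = 0.023 + 0.104 + 0.090 + 0.014 = 0.231.
P(Cohort=C3) = 0.113 + 0.093 + 0.024 + 0.149 = 0.379.
P(Cohort ∈ {C2, C3}) = 0.231 + 0.379 = 0.610; P(Grade=C, Cohort ∈ {C2, C3}) = 0.104 + 0.093 = 0.197.
P(Grade=C | Cohort ∈ {C2, C3}) = 0.197/0.610 = 0.32295.

0.32295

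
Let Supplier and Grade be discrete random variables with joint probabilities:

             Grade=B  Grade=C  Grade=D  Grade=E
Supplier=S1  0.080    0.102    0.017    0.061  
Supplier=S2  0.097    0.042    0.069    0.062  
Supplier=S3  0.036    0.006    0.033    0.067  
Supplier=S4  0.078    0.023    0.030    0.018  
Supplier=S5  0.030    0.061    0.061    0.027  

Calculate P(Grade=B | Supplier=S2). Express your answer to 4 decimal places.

P(Supplier=S2) = 0.097 + 0.042 + 0.069 + 0.062 = 0.270.
P(Grade=B | Supplier=S2) = 0.097/0.270 = 0.3593.

0.3593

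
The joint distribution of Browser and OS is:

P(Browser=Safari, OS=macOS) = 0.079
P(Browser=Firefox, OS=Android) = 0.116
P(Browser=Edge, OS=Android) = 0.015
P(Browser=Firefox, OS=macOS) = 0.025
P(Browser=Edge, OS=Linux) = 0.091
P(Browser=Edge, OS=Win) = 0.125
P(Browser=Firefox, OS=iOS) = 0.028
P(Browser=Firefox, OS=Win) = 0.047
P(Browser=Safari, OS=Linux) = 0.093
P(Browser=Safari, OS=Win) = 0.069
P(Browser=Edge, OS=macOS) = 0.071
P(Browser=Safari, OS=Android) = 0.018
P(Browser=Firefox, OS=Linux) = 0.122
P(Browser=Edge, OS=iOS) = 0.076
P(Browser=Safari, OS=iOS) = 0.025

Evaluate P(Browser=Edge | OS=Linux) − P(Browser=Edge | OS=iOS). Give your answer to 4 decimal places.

P(OS=Linux) = 0.122 + 0.093 + 0.091 = 0.306; P(Browser=Edge | OS=Linux) = 0.091/0.306 = 0.29739.
P(OS=iOS) = 0.028 + 0.025 + 0.076 = 0.129; P(Browser=Edge | OS=iOS) = 0.076/0.129 = 0.58915.
Difference = -0.2918.

-0.2918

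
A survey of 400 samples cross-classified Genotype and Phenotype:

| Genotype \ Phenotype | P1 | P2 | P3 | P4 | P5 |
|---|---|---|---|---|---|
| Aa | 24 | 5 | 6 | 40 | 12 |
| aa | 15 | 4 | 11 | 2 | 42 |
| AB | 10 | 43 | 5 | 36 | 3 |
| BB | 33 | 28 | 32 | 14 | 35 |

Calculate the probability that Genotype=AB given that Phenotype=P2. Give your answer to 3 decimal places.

0.538

Total with Phenotype=P2: 5 + 4 + 43 + 28 = 80.
P(Genotype=AB | Phenotype=P2) = 43/80 = 0.538.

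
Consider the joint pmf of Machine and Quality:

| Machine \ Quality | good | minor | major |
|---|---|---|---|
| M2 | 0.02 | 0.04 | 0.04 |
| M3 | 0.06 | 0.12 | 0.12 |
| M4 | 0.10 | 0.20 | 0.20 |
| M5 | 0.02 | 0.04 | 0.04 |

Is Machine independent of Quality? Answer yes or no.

Every cell satisfies P(Machine,Quality) = P(Machine)·P(Quality). For instance P(Machine=M5) = 0.10, P(Quality=good) = 0.20, and 0.10×0.20 = 0.02 matches the joint entry. So Machine and Quality are independent.

yes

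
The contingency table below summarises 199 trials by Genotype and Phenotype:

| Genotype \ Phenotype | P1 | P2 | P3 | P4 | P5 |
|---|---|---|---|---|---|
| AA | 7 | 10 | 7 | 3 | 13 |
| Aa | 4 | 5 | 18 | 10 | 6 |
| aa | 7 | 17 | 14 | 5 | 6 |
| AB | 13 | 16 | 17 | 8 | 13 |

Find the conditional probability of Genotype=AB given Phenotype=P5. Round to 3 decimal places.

0.342

Total with Phenotype=P5: 13 + 6 + 6 + 13 = 38.
P(Genotype=AB | Phenotype=P5) = 13/38 = 0.342.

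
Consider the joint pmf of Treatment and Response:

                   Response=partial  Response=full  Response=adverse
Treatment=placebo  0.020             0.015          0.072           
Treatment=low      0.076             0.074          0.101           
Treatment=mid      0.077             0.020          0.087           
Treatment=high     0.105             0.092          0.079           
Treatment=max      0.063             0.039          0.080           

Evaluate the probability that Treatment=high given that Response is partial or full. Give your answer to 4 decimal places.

0.3391

P(Response=partial) = 0.020 + 0.076 + 0.077 + 0.105 + 0.063 = 0.341.
P(Response=full) = 0.015 + 0.074 + 0.020 + 0.092 + 0.039 = 0.240.
P(Response ∈ {partial, full}) = 0.341 + 0.240 = 0.581; P(Treatment=high, Response ∈ {partial, full}) = 0.105 + 0.092 = 0.197.
P(Treatment=high | Response ∈ {partial, full}) = 0.197/0.581 = 0.3391.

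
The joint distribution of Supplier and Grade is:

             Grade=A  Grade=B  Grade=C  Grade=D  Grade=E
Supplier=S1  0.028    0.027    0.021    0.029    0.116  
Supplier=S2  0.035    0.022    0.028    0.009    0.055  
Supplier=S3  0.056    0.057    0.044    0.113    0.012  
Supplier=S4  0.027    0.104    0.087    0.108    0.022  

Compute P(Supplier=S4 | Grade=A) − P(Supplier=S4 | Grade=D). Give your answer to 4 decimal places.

P(Grade=A) = 0.028 + 0.035 + 0.056 + 0.027 = 0.146; P(Supplier=S4 | Grade=A) = 0.027/0.146 = 0.18493.
P(Grade=D) = 0.029 + 0.009 + 0.113 + 0.108 = 0.259; P(Supplier=S4 | Grade=D) = 0.108/0.259 = 0.41699.
Difference = -0.2321.

-0.2321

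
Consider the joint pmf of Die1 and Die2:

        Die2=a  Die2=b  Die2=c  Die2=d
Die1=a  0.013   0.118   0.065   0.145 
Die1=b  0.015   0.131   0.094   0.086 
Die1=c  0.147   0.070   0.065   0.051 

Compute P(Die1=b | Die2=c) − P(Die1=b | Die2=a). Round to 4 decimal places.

0.3339

P(Die2=c) = 0.065 + 0.094 + 0.065 = 0.224; P(Die1=b | Die2=c) = 0.094/0.224 = 0.41964.
P(Die2=a) = 0.013 + 0.015 + 0.147 = 0.175; P(Die1=b | Die2=a) = 0.015/0.175 = 0.08571.
Difference = 0.3339.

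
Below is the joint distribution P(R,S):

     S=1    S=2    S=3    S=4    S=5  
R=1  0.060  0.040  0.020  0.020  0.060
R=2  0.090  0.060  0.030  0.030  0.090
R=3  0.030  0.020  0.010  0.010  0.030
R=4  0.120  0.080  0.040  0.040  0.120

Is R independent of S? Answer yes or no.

yes

Every cell satisfies P(R,S) = P(R)·P(S). For instance P(R=1) = 0.200, P(S=2) = 0.200, and 0.200×0.200 = 0.040 matches the joint entry. So R and S are independent.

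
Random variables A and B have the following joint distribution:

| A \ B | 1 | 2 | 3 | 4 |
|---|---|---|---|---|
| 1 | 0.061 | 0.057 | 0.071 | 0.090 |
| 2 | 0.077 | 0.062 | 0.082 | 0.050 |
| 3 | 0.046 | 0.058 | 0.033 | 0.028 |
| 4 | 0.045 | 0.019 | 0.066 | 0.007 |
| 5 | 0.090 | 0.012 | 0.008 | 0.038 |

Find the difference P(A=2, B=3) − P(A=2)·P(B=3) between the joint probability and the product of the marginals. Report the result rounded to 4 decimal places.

0.0115

P(A=2) = 0.077 + 0.062 + 0.082 + 0.050 = 0.271.
P(B=3) = 0.071 + 0.082 + 0.033 + 0.066 + 0.008 = 0.260.
P(A=2, B=3) − P(A=2)P(B=3) = 0.082 − 0.271×0.260 = 0.0115.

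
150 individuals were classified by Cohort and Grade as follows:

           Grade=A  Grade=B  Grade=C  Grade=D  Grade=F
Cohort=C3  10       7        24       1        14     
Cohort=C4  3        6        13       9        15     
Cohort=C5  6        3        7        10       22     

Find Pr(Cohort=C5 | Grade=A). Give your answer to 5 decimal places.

Total with Grade=A: 10 + 3 + 6 = 19.
P(Cohort=C5 | Grade=A) = 6/19 = 0.31579.

0.31579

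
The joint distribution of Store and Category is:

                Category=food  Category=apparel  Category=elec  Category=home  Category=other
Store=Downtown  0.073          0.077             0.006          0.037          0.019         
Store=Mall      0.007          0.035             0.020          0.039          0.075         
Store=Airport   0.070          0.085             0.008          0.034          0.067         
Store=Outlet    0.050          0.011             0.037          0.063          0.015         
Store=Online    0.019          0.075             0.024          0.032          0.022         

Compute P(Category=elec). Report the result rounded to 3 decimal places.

0.095

P(Category=elec) = 0.006 + 0.020 + 0.008 + 0.037 + 0.024 = 0.095.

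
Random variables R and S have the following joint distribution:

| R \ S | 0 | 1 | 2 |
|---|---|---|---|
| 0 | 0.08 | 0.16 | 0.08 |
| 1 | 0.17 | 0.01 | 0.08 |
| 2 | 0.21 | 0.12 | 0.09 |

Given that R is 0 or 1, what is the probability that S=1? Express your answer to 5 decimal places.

P(R=0) = 0.08 + 0.16 + 0.08 = 0.32.
P(R=1) = 0.17 + 0.01 + 0.08 = 0.26.
P(R ∈ {0, 1}) = 0.32 + 0.26 = 0.58; P(S=1, R ∈ {0, 1}) = 0.16 + 0.01 = 0.17.
P(S=1 | R ∈ {0, 1}) = 0.17/0.58 = 0.29310.

0.29310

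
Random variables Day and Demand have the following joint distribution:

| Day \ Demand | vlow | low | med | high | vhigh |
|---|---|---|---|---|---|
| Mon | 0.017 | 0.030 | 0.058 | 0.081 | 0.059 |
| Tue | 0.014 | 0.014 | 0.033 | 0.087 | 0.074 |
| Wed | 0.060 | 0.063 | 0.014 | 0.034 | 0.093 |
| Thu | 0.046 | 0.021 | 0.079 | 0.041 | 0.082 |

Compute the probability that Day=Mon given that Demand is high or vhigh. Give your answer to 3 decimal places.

0.254

P(Demand=high) = 0.081 + 0.087 + 0.034 + 0.041 = 0.243.
P(Demand=vhigh) = 0.059 + 0.074 + 0.093 + 0.082 = 0.308.
P(Demand ∈ {high, vhigh}) = 0.243 + 0.308 = 0.551; P(Day=Mon, Demand ∈ {high, vhigh}) = 0.081 + 0.059 = 0.140.
P(Day=Mon | Demand ∈ {high, vhigh}) = 0.140/0.551 = 0.254.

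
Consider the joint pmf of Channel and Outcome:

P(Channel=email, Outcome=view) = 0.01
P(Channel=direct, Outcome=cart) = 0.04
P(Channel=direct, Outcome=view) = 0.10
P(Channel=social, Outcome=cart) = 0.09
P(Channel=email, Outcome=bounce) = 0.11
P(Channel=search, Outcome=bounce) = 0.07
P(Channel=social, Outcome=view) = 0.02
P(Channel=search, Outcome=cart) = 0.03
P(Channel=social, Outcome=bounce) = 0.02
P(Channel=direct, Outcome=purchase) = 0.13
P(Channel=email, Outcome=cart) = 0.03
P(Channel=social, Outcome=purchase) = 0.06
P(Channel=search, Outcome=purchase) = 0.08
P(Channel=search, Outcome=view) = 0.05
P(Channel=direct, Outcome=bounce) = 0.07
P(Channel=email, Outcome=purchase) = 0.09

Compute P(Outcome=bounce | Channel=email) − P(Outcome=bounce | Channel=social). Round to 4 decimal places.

0.3531

P(Channel=email) = 0.11 + 0.01 + 0.03 + 0.09 = 0.24; P(Outcome=bounce | Channel=email) = 0.11/0.24 = 0.45833.
P(Channel=social) = 0.02 + 0.02 + 0.09 + 0.06 = 0.19; P(Outcome=bounce | Channel=social) = 0.02/0.19 = 0.10526.
Difference = 0.3531.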